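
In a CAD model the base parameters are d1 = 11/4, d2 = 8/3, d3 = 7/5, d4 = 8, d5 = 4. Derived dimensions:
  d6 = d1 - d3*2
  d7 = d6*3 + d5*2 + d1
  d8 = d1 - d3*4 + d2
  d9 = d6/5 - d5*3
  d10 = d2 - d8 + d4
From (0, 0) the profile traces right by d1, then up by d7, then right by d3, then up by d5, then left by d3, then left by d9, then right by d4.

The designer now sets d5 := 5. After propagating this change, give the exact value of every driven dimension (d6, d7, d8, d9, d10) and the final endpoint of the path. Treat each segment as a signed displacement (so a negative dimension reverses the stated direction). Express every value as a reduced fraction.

Apply edit: d5 := 5
  d6 = d1 - d3*2 = -1/20
  d7 = d6*3 + d5*2 + d1 = 63/5
  d8 = d1 - d3*4 + d2 = -11/60
  d9 = d6/5 - d5*3 = -1501/100
  d10 = d2 - d8 + d4 = 217/20
Walk from origin (0, 0):
  seg 1: right by d1 = 11/4 → (11/4, 0)
  seg 2: up by d7 = 63/5 → (11/4, 63/5)
  seg 3: right by d3 = 7/5 → (83/20, 63/5)
  seg 4: up by d5 = 5 → (83/20, 88/5)
  seg 5: left by d3 = 7/5 → (11/4, 88/5)
  seg 6: left by d9 = -1501/100 → (444/25, 88/5)
  seg 7: right by d4 = 8 → (644/25, 88/5)

d6 = -1/20
d7 = 63/5
d8 = -11/60
d9 = -1501/100
d10 = 217/20
endpoint = (644/25, 88/5)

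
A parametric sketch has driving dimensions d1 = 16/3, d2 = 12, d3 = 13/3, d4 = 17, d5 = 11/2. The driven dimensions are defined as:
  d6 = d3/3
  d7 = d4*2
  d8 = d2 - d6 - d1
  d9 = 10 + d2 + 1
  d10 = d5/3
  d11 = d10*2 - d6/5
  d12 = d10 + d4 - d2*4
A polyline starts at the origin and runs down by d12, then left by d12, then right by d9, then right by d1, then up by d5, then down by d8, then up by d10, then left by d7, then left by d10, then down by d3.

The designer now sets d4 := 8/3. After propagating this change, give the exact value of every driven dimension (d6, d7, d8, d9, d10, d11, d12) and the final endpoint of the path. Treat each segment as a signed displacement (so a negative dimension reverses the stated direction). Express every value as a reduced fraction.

d6 = 13/9
d7 = 16/3
d8 = 47/9
d9 = 23
d10 = 11/6
d11 = 152/45
d12 = -87/2
endpoint = (194/3, 743/18)

Apply edit: d4 := 8/3
  d6 = d3/3 = 13/9
  d7 = d4*2 = 16/3
  d8 = d2 - d6 - d1 = 47/9
  d9 = 10 + d2 + 1 = 23
  d10 = d5/3 = 11/6
  d11 = d10*2 - d6/5 = 152/45
  d12 = d10 + d4 - d2*4 = -87/2
Walk from origin (0, 0):
  seg 1: down by d12 = -87/2 → (0, 87/2)
  seg 2: left by d12 = -87/2 → (87/2, 87/2)
  seg 3: right by d9 = 23 → (133/2, 87/2)
  seg 4: right by d1 = 16/3 → (431/6, 87/2)
  seg 5: up by d5 = 11/2 → (431/6, 49)
  seg 6: down by d8 = 47/9 → (431/6, 394/9)
  seg 7: up by d10 = 11/6 → (431/6, 821/18)
  seg 8: left by d7 = 16/3 → (133/2, 821/18)
  seg 9: left by d10 = 11/6 → (194/3, 821/18)
  seg 10: down by d3 = 13/3 → (194/3, 743/18)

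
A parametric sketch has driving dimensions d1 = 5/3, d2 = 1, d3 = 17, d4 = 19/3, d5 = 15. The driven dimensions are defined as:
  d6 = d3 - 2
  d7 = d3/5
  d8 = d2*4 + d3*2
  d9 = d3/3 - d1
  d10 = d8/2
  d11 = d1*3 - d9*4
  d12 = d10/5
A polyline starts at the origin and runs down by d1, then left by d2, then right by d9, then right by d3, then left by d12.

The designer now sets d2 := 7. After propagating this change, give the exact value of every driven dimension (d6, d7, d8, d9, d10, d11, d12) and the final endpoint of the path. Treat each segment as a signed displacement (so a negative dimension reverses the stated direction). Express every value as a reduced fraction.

d6 = 15
d7 = 17/5
d8 = 62
d9 = 4
d10 = 31
d11 = -11
d12 = 31/5
endpoint = (39/5, -5/3)

Apply edit: d2 := 7
  d6 = d3 - 2 = 15
  d7 = d3/5 = 17/5
  d8 = d2*4 + d3*2 = 62
  d9 = d3/3 - d1 = 4
  d10 = d8/2 = 31
  d11 = d1*3 - d9*4 = -11
  d12 = d10/5 = 31/5
Walk from origin (0, 0):
  seg 1: down by d1 = 5/3 → (0, -5/3)
  seg 2: left by d2 = 7 → (-7, -5/3)
  seg 3: right by d9 = 4 → (-3, -5/3)
  seg 4: right by d3 = 17 → (14, -5/3)
  seg 5: left by d12 = 31/5 → (39/5, -5/3)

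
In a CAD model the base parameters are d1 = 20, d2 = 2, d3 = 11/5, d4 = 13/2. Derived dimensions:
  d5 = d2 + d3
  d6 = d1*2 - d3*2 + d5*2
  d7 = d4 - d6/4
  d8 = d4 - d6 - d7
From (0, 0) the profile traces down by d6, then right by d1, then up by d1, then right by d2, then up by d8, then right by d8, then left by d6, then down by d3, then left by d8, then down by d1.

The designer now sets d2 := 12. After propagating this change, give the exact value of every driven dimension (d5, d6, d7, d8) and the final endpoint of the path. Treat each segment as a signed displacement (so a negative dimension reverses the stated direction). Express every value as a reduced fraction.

d5 = 71/5
d6 = 64
d7 = -19/2
d8 = -48
endpoint = (-32, -571/5)

Apply edit: d2 := 12
  d5 = d2 + d3 = 71/5
  d6 = d1*2 - d3*2 + d5*2 = 64
  d7 = d4 - d6/4 = -19/2
  d8 = d4 - d6 - d7 = -48
Walk from origin (0, 0):
  seg 1: down by d6 = 64 → (0, -64)
  seg 2: right by d1 = 20 → (20, -64)
  seg 3: up by d1 = 20 → (20, -44)
  seg 4: right by d2 = 12 → (32, -44)
  seg 5: up by d8 = -48 → (32, -92)
  seg 6: right by d8 = -48 → (-16, -92)
  seg 7: left by d6 = 64 → (-80, -92)
  seg 8: down by d3 = 11/5 → (-80, -471/5)
  seg 9: left by d8 = -48 → (-32, -471/5)
  seg 10: down by d1 = 20 → (-32, -571/5)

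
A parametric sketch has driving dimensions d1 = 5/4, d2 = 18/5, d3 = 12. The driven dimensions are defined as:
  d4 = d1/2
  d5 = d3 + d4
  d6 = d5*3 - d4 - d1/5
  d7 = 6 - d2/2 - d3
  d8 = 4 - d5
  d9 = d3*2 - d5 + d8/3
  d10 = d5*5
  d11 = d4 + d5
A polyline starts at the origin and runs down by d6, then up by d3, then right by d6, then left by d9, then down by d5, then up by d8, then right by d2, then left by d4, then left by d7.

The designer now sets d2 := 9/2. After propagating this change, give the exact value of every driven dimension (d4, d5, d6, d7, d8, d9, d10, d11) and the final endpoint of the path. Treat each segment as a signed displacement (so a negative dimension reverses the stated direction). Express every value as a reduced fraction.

d4 = 5/8
d5 = 101/8
d6 = 37
d7 = -33/4
d8 = -69/8
d9 = 17/2
d10 = 505/8
d11 = 53/4
endpoint = (325/8, -185/4)

Apply edit: d2 := 9/2
  d4 = d1/2 = 5/8
  d5 = d3 + d4 = 101/8
  d6 = d5*3 - d4 - d1/5 = 37
  d7 = 6 - d2/2 - d3 = -33/4
  d8 = 4 - d5 = -69/8
  d9 = d3*2 - d5 + d8/3 = 17/2
  d10 = d5*5 = 505/8
  d11 = d4 + d5 = 53/4
Walk from origin (0, 0):
  seg 1: down by d6 = 37 → (0, -37)
  seg 2: up by d3 = 12 → (0, -25)
  seg 3: right by d6 = 37 → (37, -25)
  seg 4: left by d9 = 17/2 → (57/2, -25)
  seg 5: down by d5 = 101/8 → (57/2, -301/8)
  seg 6: up by d8 = -69/8 → (57/2, -185/4)
  seg 7: right by d2 = 9/2 → (33, -185/4)
  seg 8: left by d4 = 5/8 → (259/8, -185/4)
  seg 9: left by d7 = -33/4 → (325/8, -185/4)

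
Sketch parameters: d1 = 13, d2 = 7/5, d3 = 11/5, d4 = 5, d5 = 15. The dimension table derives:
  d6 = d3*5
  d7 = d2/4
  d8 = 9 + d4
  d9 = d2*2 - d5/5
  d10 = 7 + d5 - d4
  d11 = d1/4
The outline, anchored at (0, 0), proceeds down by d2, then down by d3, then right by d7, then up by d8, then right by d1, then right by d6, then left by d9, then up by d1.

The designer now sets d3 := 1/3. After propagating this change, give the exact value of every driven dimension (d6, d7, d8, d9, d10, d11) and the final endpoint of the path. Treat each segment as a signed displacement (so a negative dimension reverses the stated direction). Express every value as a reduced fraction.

d6 = 5/3
d7 = 7/20
d8 = 14
d9 = -1/5
d10 = 17
d11 = 13/4
endpoint = (913/60, 379/15)

Apply edit: d3 := 1/3
  d6 = d3*5 = 5/3
  d7 = d2/4 = 7/20
  d8 = 9 + d4 = 14
  d9 = d2*2 - d5/5 = -1/5
  d10 = 7 + d5 - d4 = 17
  d11 = d1/4 = 13/4
Walk from origin (0, 0):
  seg 1: down by d2 = 7/5 → (0, -7/5)
  seg 2: down by d3 = 1/3 → (0, -26/15)
  seg 3: right by d7 = 7/20 → (7/20, -26/15)
  seg 4: up by d8 = 14 → (7/20, 184/15)
  seg 5: right by d1 = 13 → (267/20, 184/15)
  seg 6: right by d6 = 5/3 → (901/60, 184/15)
  seg 7: left by d9 = -1/5 → (913/60, 184/15)
  seg 8: up by d1 = 13 → (913/60, 379/15)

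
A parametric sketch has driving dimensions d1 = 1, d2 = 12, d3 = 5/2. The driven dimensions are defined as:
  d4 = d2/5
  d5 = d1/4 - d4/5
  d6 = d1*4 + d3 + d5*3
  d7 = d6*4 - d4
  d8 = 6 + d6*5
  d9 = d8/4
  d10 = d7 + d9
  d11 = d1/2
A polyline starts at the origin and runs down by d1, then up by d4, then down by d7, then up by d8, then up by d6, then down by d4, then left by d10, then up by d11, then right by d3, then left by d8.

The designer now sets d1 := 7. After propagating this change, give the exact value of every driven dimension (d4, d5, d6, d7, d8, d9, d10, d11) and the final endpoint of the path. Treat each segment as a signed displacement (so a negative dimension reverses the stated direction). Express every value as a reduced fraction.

d4 = 12/5
d5 = 127/100
d6 = 3431/100
d7 = 3371/25
d8 = 3551/20
d9 = 3551/80
d10 = 71691/400
d11 = 7/2
endpoint = (-141711/400, 1838/25)

Apply edit: d1 := 7
  d4 = d2/5 = 12/5
  d5 = d1/4 - d4/5 = 127/100
  d6 = d1*4 + d3 + d5*3 = 3431/100
  d7 = d6*4 - d4 = 3371/25
  d8 = 6 + d6*5 = 3551/20
  d9 = d8/4 = 3551/80
  d10 = d7 + d9 = 71691/400
  d11 = d1/2 = 7/2
Walk from origin (0, 0):
  seg 1: down by d1 = 7 → (0, -7)
  seg 2: up by d4 = 12/5 → (0, -23/5)
  seg 3: down by d7 = 3371/25 → (0, -3486/25)
  seg 4: up by d8 = 3551/20 → (0, 3811/100)
  seg 5: up by d6 = 3431/100 → (0, 3621/50)
  seg 6: down by d4 = 12/5 → (0, 3501/50)
  seg 7: left by d10 = 71691/400 → (-71691/400, 3501/50)
  seg 8: up by d11 = 7/2 → (-71691/400, 1838/25)
  seg 9: right by d3 = 5/2 → (-70691/400, 1838/25)
  seg 10: left by d8 = 3551/20 → (-141711/400, 1838/25)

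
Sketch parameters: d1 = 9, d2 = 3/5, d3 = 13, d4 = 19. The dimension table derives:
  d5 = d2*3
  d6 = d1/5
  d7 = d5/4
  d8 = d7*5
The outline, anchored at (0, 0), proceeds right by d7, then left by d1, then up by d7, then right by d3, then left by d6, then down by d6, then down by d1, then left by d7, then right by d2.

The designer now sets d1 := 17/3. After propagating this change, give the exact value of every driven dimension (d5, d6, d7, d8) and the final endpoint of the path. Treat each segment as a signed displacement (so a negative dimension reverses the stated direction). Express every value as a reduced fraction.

d5 = 9/5
d6 = 17/15
d7 = 9/20
d8 = 9/4
endpoint = (34/5, -127/20)

Apply edit: d1 := 17/3
  d5 = d2*3 = 9/5
  d6 = d1/5 = 17/15
  d7 = d5/4 = 9/20
  d8 = d7*5 = 9/4
Walk from origin (0, 0):
  seg 1: right by d7 = 9/20 → (9/20, 0)
  seg 2: left by d1 = 17/3 → (-313/60, 0)
  seg 3: up by d7 = 9/20 → (-313/60, 9/20)
  seg 4: right by d3 = 13 → (467/60, 9/20)
  seg 5: left by d6 = 17/15 → (133/20, 9/20)
  seg 6: down by d6 = 17/15 → (133/20, -41/60)
  seg 7: down by d1 = 17/3 → (133/20, -127/20)
  seg 8: left by d7 = 9/20 → (31/5, -127/20)
  seg 9: right by d2 = 3/5 → (34/5, -127/20)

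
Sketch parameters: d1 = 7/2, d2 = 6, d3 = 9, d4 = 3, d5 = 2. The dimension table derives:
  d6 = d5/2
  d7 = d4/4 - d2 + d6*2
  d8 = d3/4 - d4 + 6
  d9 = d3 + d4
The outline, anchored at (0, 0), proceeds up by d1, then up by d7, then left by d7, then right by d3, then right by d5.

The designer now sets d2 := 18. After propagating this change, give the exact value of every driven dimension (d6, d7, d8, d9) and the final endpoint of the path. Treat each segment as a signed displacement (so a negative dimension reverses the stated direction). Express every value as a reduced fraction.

Apply edit: d2 := 18
  d6 = d5/2 = 1
  d7 = d4/4 - d2 + d6*2 = -61/4
  d8 = d3/4 - d4 + 6 = 21/4
  d9 = d3 + d4 = 12
Walk from origin (0, 0):
  seg 1: up by d1 = 7/2 → (0, 7/2)
  seg 2: up by d7 = -61/4 → (0, -47/4)
  seg 3: left by d7 = -61/4 → (61/4, -47/4)
  seg 4: right by d3 = 9 → (97/4, -47/4)
  seg 5: right by d5 = 2 → (105/4, -47/4)

d6 = 1
d7 = -61/4
d8 = 21/4
d9 = 12
endpoint = (105/4, -47/4)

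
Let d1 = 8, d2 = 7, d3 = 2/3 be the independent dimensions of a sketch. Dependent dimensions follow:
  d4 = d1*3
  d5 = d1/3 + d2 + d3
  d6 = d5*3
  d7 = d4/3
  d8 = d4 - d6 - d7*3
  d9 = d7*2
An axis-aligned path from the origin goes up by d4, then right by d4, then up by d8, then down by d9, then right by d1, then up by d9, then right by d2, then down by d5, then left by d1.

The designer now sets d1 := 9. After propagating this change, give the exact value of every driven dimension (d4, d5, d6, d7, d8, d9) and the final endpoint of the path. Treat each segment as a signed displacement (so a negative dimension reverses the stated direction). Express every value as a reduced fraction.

d4 = 27
d5 = 32/3
d6 = 32
d7 = 9
d8 = -32
d9 = 18
endpoint = (34, -47/3)

Apply edit: d1 := 9
  d4 = d1*3 = 27
  d5 = d1/3 + d2 + d3 = 32/3
  d6 = d5*3 = 32
  d7 = d4/3 = 9
  d8 = d4 - d6 - d7*3 = -32
  d9 = d7*2 = 18
Walk from origin (0, 0):
  seg 1: up by d4 = 27 → (0, 27)
  seg 2: right by d4 = 27 → (27, 27)
  seg 3: up by d8 = -32 → (27, -5)
  seg 4: down by d9 = 18 → (27, -23)
  seg 5: right by d1 = 9 → (36, -23)
  seg 6: up by d9 = 18 → (36, -5)
  seg 7: right by d2 = 7 → (43, -5)
  seg 8: down by d5 = 32/3 → (43, -47/3)
  seg 9: left by d1 = 9 → (34, -47/3)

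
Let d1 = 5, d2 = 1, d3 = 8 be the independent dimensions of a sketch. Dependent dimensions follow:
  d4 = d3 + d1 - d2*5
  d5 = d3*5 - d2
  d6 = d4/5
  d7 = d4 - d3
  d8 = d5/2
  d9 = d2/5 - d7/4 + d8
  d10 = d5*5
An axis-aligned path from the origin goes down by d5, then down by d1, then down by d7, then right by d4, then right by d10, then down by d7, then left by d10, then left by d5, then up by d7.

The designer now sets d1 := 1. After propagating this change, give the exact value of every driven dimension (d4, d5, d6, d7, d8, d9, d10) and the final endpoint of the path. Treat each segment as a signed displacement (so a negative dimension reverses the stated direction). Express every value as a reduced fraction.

d4 = 4
d5 = 39
d6 = 4/5
d7 = -4
d8 = 39/2
d9 = 207/10
d10 = 195
endpoint = (-35, -36)

Apply edit: d1 := 1
  d4 = d3 + d1 - d2*5 = 4
  d5 = d3*5 - d2 = 39
  d6 = d4/5 = 4/5
  d7 = d4 - d3 = -4
  d8 = d5/2 = 39/2
  d9 = d2/5 - d7/4 + d8 = 207/10
  d10 = d5*5 = 195
Walk from origin (0, 0):
  seg 1: down by d5 = 39 → (0, -39)
  seg 2: down by d1 = 1 → (0, -40)
  seg 3: down by d7 = -4 → (0, -36)
  seg 4: right by d4 = 4 → (4, -36)
  seg 5: right by d10 = 195 → (199, -36)
  seg 6: down by d7 = -4 → (199, -32)
  seg 7: left by d10 = 195 → (4, -32)
  seg 8: left by d5 = 39 → (-35, -32)
  seg 9: up by d7 = -4 → (-35, -36)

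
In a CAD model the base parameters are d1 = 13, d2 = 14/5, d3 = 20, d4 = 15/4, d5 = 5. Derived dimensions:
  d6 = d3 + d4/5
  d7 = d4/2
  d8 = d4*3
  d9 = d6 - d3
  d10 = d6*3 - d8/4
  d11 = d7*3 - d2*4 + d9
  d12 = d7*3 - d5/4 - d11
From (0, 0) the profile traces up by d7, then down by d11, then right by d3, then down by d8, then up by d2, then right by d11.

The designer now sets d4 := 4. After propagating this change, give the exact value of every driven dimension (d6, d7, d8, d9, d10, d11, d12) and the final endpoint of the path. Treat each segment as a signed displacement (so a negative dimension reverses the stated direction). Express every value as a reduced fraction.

Apply edit: d4 := 4
  d6 = d3 + d4/5 = 104/5
  d7 = d4/2 = 2
  d8 = d4*3 = 12
  d9 = d6 - d3 = 4/5
  d10 = d6*3 - d8/4 = 297/5
  d11 = d7*3 - d2*4 + d9 = -22/5
  d12 = d7*3 - d5/4 - d11 = 183/20
Walk from origin (0, 0):
  seg 1: up by d7 = 2 → (0, 2)
  seg 2: down by d11 = -22/5 → (0, 32/5)
  seg 3: right by d3 = 20 → (20, 32/5)
  seg 4: down by d8 = 12 → (20, -28/5)
  seg 5: up by d2 = 14/5 → (20, -14/5)
  seg 6: right by d11 = -22/5 → (78/5, -14/5)

d6 = 104/5
d7 = 2
d8 = 12
d9 = 4/5
d10 = 297/5
d11 = -22/5
d12 = 183/20
endpoint = (78/5, -14/5)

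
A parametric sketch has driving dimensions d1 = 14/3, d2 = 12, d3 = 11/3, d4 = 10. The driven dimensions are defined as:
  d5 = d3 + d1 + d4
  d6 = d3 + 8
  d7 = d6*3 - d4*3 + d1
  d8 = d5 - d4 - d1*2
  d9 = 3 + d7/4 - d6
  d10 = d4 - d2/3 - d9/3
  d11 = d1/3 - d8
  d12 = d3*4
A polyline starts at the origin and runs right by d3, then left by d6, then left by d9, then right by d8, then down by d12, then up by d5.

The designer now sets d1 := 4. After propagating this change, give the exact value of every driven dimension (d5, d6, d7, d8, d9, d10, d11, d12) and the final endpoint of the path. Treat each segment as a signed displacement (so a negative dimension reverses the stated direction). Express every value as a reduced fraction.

d5 = 53/3
d6 = 35/3
d7 = 9
d8 = -1/3
d9 = -77/12
d10 = 293/36
d11 = 5/3
d12 = 44/3
endpoint = (-23/12, 3)

Apply edit: d1 := 4
  d5 = d3 + d1 + d4 = 53/3
  d6 = d3 + 8 = 35/3
  d7 = d6*3 - d4*3 + d1 = 9
  d8 = d5 - d4 - d1*2 = -1/3
  d9 = 3 + d7/4 - d6 = -77/12
  d10 = d4 - d2/3 - d9/3 = 293/36
  d11 = d1/3 - d8 = 5/3
  d12 = d3*4 = 44/3
Walk from origin (0, 0):
  seg 1: right by d3 = 11/3 → (11/3, 0)
  seg 2: left by d6 = 35/3 → (-8, 0)
  seg 3: left by d9 = -77/12 → (-19/12, 0)
  seg 4: right by d8 = -1/3 → (-23/12, 0)
  seg 5: down by d12 = 44/3 → (-23/12, -44/3)
  seg 6: up by d5 = 53/3 → (-23/12, 3)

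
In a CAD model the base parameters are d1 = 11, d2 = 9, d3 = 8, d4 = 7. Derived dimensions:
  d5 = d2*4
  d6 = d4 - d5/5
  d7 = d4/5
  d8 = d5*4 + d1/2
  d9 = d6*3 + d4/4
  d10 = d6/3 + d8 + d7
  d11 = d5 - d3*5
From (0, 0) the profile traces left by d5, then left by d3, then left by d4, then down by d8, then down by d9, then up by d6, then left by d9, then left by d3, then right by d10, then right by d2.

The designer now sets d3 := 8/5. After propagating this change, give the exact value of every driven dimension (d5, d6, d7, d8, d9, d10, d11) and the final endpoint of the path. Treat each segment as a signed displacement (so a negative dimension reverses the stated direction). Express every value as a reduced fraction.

d5 = 36
d6 = -1/5
d7 = 7/5
d8 = 299/2
d9 = 23/20
d10 = 905/6
d11 = 28
endpoint = (6749/60, -3017/20)

Apply edit: d3 := 8/5
  d5 = d2*4 = 36
  d6 = d4 - d5/5 = -1/5
  d7 = d4/5 = 7/5
  d8 = d5*4 + d1/2 = 299/2
  d9 = d6*3 + d4/4 = 23/20
  d10 = d6/3 + d8 + d7 = 905/6
  d11 = d5 - d3*5 = 28
Walk from origin (0, 0):
  seg 1: left by d5 = 36 → (-36, 0)
  seg 2: left by d3 = 8/5 → (-188/5, 0)
  seg 3: left by d4 = 7 → (-223/5, 0)
  seg 4: down by d8 = 299/2 → (-223/5, -299/2)
  seg 5: down by d9 = 23/20 → (-223/5, -3013/20)
  seg 6: up by d6 = -1/5 → (-223/5, -3017/20)
  seg 7: left by d9 = 23/20 → (-183/4, -3017/20)
  seg 8: left by d3 = 8/5 → (-947/20, -3017/20)
  seg 9: right by d10 = 905/6 → (6209/60, -3017/20)
  seg 10: right by d2 = 9 → (6749/60, -3017/20)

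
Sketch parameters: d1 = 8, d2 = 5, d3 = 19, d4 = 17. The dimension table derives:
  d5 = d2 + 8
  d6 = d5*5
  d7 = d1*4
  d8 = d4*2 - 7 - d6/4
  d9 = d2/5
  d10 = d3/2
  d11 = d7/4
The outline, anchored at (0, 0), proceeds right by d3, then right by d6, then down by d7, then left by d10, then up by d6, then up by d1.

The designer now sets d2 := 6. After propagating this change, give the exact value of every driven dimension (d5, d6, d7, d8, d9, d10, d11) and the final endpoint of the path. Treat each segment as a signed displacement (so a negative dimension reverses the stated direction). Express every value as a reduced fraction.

Apply edit: d2 := 6
  d5 = d2 + 8 = 14
  d6 = d5*5 = 70
  d7 = d1*4 = 32
  d8 = d4*2 - 7 - d6/4 = 19/2
  d9 = d2/5 = 6/5
  d10 = d3/2 = 19/2
  d11 = d7/4 = 8
Walk from origin (0, 0):
  seg 1: right by d3 = 19 → (19, 0)
  seg 2: right by d6 = 70 → (89, 0)
  seg 3: down by d7 = 32 → (89, -32)
  seg 4: left by d10 = 19/2 → (159/2, -32)
  seg 5: up by d6 = 70 → (159/2, 38)
  seg 6: up by d1 = 8 → (159/2, 46)

d5 = 14
d6 = 70
d7 = 32
d8 = 19/2
d9 = 6/5
d10 = 19/2
d11 = 8
endpoint = (159/2, 46)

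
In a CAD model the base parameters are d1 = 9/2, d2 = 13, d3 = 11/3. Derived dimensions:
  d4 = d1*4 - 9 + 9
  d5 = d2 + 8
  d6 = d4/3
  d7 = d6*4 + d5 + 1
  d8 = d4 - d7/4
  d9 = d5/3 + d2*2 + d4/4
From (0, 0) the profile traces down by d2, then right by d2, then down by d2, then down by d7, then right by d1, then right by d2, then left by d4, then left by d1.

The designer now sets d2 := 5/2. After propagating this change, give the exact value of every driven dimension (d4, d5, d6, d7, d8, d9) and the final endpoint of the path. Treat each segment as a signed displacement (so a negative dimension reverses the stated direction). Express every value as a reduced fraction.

Apply edit: d2 := 5/2
  d4 = d1*4 - 9 + 9 = 18
  d5 = d2 + 8 = 21/2
  d6 = d4/3 = 6
  d7 = d6*4 + d5 + 1 = 71/2
  d8 = d4 - d7/4 = 73/8
  d9 = d5/3 + d2*2 + d4/4 = 13
Walk from origin (0, 0):
  seg 1: down by d2 = 5/2 → (0, -5/2)
  seg 2: right by d2 = 5/2 → (5/2, -5/2)
  seg 3: down by d2 = 5/2 → (5/2, -5)
  seg 4: down by d7 = 71/2 → (5/2, -81/2)
  seg 5: right by d1 = 9/2 → (7, -81/2)
  seg 6: right by d2 = 5/2 → (19/2, -81/2)
  seg 7: left by d4 = 18 → (-17/2, -81/2)
  seg 8: left by d1 = 9/2 → (-13, -81/2)

d4 = 18
d5 = 21/2
d6 = 6
d7 = 71/2
d8 = 73/8
d9 = 13
endpoint = (-13, -81/2)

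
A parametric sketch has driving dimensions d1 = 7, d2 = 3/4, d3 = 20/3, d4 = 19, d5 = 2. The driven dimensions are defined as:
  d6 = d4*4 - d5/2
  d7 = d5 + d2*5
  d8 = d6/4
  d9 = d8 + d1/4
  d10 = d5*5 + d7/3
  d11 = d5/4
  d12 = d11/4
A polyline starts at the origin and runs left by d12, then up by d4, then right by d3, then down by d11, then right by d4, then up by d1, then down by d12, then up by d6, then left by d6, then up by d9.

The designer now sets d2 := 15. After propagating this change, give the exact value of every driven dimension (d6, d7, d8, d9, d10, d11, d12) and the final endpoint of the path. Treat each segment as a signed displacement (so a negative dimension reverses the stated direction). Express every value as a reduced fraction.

d6 = 75
d7 = 77
d8 = 75/4
d9 = 41/2
d10 = 107/3
d11 = 1/2
d12 = 1/8
endpoint = (-1187/24, 967/8)

Apply edit: d2 := 15
  d6 = d4*4 - d5/2 = 75
  d7 = d5 + d2*5 = 77
  d8 = d6/4 = 75/4
  d9 = d8 + d1/4 = 41/2
  d10 = d5*5 + d7/3 = 107/3
  d11 = d5/4 = 1/2
  d12 = d11/4 = 1/8
Walk from origin (0, 0):
  seg 1: left by d12 = 1/8 → (-1/8, 0)
  seg 2: up by d4 = 19 → (-1/8, 19)
  seg 3: right by d3 = 20/3 → (157/24, 19)
  seg 4: down by d11 = 1/2 → (157/24, 37/2)
  seg 5: right by d4 = 19 → (613/24, 37/2)
  seg 6: up by d1 = 7 → (613/24, 51/2)
  seg 7: down by d12 = 1/8 → (613/24, 203/8)
  seg 8: up by d6 = 75 → (613/24, 803/8)
  seg 9: left by d6 = 75 → (-1187/24, 803/8)
  seg 10: up by d9 = 41/2 → (-1187/24, 967/8)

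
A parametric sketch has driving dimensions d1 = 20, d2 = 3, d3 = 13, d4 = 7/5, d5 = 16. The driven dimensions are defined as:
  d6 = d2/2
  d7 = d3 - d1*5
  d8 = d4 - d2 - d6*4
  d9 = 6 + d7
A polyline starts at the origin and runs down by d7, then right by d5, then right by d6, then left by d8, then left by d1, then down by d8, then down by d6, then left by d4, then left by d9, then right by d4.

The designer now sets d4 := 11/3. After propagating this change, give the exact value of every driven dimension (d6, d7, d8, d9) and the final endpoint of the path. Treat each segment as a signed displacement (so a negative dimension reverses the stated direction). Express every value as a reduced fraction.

d6 = 3/2
d7 = -87
d8 = -16/3
d9 = -81
endpoint = (503/6, 545/6)

Apply edit: d4 := 11/3
  d6 = d2/2 = 3/2
  d7 = d3 - d1*5 = -87
  d8 = d4 - d2 - d6*4 = -16/3
  d9 = 6 + d7 = -81
Walk from origin (0, 0):
  seg 1: down by d7 = -87 → (0, 87)
  seg 2: right by d5 = 16 → (16, 87)
  seg 3: right by d6 = 3/2 → (35/2, 87)
  seg 4: left by d8 = -16/3 → (137/6, 87)
  seg 5: left by d1 = 20 → (17/6, 87)
  seg 6: down by d8 = -16/3 → (17/6, 277/3)
  seg 7: down by d6 = 3/2 → (17/6, 545/6)
  seg 8: left by d4 = 11/3 → (-5/6, 545/6)
  seg 9: left by d9 = -81 → (481/6, 545/6)
  seg 10: right by d4 = 11/3 → (503/6, 545/6)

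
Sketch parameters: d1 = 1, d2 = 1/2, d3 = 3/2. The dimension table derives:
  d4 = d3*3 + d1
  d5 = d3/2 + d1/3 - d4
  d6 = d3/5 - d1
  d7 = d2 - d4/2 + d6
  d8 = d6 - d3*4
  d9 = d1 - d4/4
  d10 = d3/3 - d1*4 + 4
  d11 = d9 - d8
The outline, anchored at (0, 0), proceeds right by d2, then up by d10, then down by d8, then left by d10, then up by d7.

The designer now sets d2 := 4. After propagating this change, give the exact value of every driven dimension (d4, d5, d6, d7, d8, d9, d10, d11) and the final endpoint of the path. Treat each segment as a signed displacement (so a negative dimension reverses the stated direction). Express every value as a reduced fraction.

Apply edit: d2 := 4
  d4 = d3*3 + d1 = 11/2
  d5 = d3/2 + d1/3 - d4 = -53/12
  d6 = d3/5 - d1 = -7/10
  d7 = d2 - d4/2 + d6 = 11/20
  d8 = d6 - d3*4 = -67/10
  d9 = d1 - d4/4 = -3/8
  d10 = d3/3 - d1*4 + 4 = 1/2
  d11 = d9 - d8 = 253/40
Walk from origin (0, 0):
  seg 1: right by d2 = 4 → (4, 0)
  seg 2: up by d10 = 1/2 → (4, 1/2)
  seg 3: down by d8 = -67/10 → (4, 36/5)
  seg 4: left by d10 = 1/2 → (7/2, 36/5)
  seg 5: up by d7 = 11/20 → (7/2, 31/4)

d4 = 11/2
d5 = -53/12
d6 = -7/10
d7 = 11/20
d8 = -67/10
d9 = -3/8
d10 = 1/2
d11 = 253/40
endpoint = (7/2, 31/4)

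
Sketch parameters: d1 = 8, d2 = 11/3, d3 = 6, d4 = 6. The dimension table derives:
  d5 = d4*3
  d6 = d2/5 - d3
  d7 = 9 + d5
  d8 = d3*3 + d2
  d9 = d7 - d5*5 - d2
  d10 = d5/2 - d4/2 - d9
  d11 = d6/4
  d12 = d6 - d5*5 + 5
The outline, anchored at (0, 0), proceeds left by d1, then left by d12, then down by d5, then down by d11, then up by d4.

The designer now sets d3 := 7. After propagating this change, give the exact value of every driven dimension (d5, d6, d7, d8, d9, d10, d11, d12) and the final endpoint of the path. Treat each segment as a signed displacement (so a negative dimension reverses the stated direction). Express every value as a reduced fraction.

Apply edit: d3 := 7
  d5 = d4*3 = 18
  d6 = d2/5 - d3 = -94/15
  d7 = 9 + d5 = 27
  d8 = d3*3 + d2 = 74/3
  d9 = d7 - d5*5 - d2 = -200/3
  d10 = d5/2 - d4/2 - d9 = 218/3
  d11 = d6/4 = -47/30
  d12 = d6 - d5*5 + 5 = -1369/15
Walk from origin (0, 0):
  seg 1: left by d1 = 8 → (-8, 0)
  seg 2: left by d12 = -1369/15 → (1249/15, 0)
  seg 3: down by d5 = 18 → (1249/15, -18)
  seg 4: down by d11 = -47/30 → (1249/15, -493/30)
  seg 5: up by d4 = 6 → (1249/15, -313/30)

d5 = 18
d6 = -94/15
d7 = 27
d8 = 74/3
d9 = -200/3
d10 = 218/3
d11 = -47/30
d12 = -1369/15
endpoint = (1249/15, -313/30)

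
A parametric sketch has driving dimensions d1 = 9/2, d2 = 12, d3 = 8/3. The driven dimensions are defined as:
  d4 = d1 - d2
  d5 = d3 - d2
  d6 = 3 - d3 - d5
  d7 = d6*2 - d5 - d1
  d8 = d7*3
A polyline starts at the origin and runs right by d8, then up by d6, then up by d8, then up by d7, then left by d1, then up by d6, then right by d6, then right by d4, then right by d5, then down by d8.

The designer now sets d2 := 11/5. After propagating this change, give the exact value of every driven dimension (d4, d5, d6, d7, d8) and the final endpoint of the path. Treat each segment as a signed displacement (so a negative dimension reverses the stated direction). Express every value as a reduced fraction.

Apply edit: d2 := 11/5
  d4 = d1 - d2 = 23/10
  d5 = d3 - d2 = 7/15
  d6 = 3 - d3 - d5 = -2/15
  d7 = d6*2 - d5 - d1 = -157/30
  d8 = d7*3 = -157/10
Walk from origin (0, 0):
  seg 1: right by d8 = -157/10 → (-157/10, 0)
  seg 2: up by d6 = -2/15 → (-157/10, -2/15)
  seg 3: up by d8 = -157/10 → (-157/10, -95/6)
  seg 4: up by d7 = -157/30 → (-157/10, -316/15)
  seg 5: left by d1 = 9/2 → (-101/5, -316/15)
  seg 6: up by d6 = -2/15 → (-101/5, -106/5)
  seg 7: right by d6 = -2/15 → (-61/3, -106/5)
  seg 8: right by d4 = 23/10 → (-541/30, -106/5)
  seg 9: right by d5 = 7/15 → (-527/30, -106/5)
  seg 10: down by d8 = -157/10 → (-527/30, -11/2)

d4 = 23/10
d5 = 7/15
d6 = -2/15
d7 = -157/30
d8 = -157/10
endpoint = (-527/30, -11/2)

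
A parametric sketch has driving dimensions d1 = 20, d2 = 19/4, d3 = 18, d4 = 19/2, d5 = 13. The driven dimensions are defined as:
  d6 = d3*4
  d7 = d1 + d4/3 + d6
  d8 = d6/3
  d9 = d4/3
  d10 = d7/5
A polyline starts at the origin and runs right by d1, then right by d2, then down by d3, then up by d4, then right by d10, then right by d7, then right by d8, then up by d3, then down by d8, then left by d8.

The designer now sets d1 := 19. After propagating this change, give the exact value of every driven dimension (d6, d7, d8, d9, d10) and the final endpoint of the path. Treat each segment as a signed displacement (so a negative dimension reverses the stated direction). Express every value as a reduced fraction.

d6 = 72
d7 = 565/6
d8 = 24
d9 = 19/6
d10 = 113/6
endpoint = (547/4, -29/2)

Apply edit: d1 := 19
  d6 = d3*4 = 72
  d7 = d1 + d4/3 + d6 = 565/6
  d8 = d6/3 = 24
  d9 = d4/3 = 19/6
  d10 = d7/5 = 113/6
Walk from origin (0, 0):
  seg 1: right by d1 = 19 → (19, 0)
  seg 2: right by d2 = 19/4 → (95/4, 0)
  seg 3: down by d3 = 18 → (95/4, -18)
  seg 4: up by d4 = 19/2 → (95/4, -17/2)
  seg 5: right by d10 = 113/6 → (511/12, -17/2)
  seg 6: right by d7 = 565/6 → (547/4, -17/2)
  seg 7: right by d8 = 24 → (643/4, -17/2)
  seg 8: up by d3 = 18 → (643/4, 19/2)
  seg 9: down by d8 = 24 → (643/4, -29/2)
  seg 10: left by d8 = 24 → (547/4, -29/2)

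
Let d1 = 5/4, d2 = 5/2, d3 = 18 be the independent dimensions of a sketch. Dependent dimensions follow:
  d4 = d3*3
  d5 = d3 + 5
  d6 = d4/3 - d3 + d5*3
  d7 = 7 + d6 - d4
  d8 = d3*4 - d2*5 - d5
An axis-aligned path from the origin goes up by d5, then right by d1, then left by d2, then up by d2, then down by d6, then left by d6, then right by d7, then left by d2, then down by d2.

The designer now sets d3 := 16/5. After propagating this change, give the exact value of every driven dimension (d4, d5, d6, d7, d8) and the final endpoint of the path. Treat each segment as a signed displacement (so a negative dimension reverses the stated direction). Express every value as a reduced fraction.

d4 = 48/5
d5 = 41/5
d6 = 123/5
d7 = 22
d8 = -79/10
endpoint = (-127/20, -82/5)

Apply edit: d3 := 16/5
  d4 = d3*3 = 48/5
  d5 = d3 + 5 = 41/5
  d6 = d4/3 - d3 + d5*3 = 123/5
  d7 = 7 + d6 - d4 = 22
  d8 = d3*4 - d2*5 - d5 = -79/10
Walk from origin (0, 0):
  seg 1: up by d5 = 41/5 → (0, 41/5)
  seg 2: right by d1 = 5/4 → (5/4, 41/5)
  seg 3: left by d2 = 5/2 → (-5/4, 41/5)
  seg 4: up by d2 = 5/2 → (-5/4, 107/10)
  seg 5: down by d6 = 123/5 → (-5/4, -139/10)
  seg 6: left by d6 = 123/5 → (-517/20, -139/10)
  seg 7: right by d7 = 22 → (-77/20, -139/10)
  seg 8: left by d2 = 5/2 → (-127/20, -139/10)
  seg 9: down by d2 = 5/2 → (-127/20, -82/5)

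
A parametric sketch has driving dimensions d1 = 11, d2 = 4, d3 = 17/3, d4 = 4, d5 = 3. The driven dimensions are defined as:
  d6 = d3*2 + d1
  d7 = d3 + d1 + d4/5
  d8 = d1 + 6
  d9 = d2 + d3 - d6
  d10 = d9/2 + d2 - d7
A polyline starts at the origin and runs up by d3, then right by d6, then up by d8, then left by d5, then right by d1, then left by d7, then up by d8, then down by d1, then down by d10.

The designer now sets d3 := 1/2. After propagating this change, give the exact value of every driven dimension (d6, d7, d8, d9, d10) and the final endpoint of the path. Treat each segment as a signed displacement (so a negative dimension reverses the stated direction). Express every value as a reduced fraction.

Apply edit: d3 := 1/2
  d6 = d3*2 + d1 = 12
  d7 = d3 + d1 + d4/5 = 123/10
  d8 = d1 + 6 = 17
  d9 = d2 + d3 - d6 = -15/2
  d10 = d9/2 + d2 - d7 = -241/20
Walk from origin (0, 0):
  seg 1: up by d3 = 1/2 → (0, 1/2)
  seg 2: right by d6 = 12 → (12, 1/2)
  seg 3: up by d8 = 17 → (12, 35/2)
  seg 4: left by d5 = 3 → (9, 35/2)
  seg 5: right by d1 = 11 → (20, 35/2)
  seg 6: left by d7 = 123/10 → (77/10, 35/2)
  seg 7: up by d8 = 17 → (77/10, 69/2)
  seg 8: down by d1 = 11 → (77/10, 47/2)
  seg 9: down by d10 = -241/20 → (77/10, 711/20)

d6 = 12
d7 = 123/10
d8 = 17
d9 = -15/2
d10 = -241/20
endpoint = (77/10, 711/20)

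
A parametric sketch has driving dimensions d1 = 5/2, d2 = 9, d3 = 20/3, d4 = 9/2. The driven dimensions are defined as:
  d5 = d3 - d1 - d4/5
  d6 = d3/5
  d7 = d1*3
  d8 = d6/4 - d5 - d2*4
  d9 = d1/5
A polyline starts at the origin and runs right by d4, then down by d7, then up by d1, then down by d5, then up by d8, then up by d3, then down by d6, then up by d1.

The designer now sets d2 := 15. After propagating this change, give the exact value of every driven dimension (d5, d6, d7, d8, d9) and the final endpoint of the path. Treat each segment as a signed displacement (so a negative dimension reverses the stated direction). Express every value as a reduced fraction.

Apply edit: d2 := 15
  d5 = d3 - d1 - d4/5 = 49/15
  d6 = d3/5 = 4/3
  d7 = d1*3 = 15/2
  d8 = d6/4 - d5 - d2*4 = -944/15
  d9 = d1/5 = 1/2
Walk from origin (0, 0):
  seg 1: right by d4 = 9/2 → (9/2, 0)
  seg 2: down by d7 = 15/2 → (9/2, -15/2)
  seg 3: up by d1 = 5/2 → (9/2, -5)
  seg 4: down by d5 = 49/15 → (9/2, -124/15)
  seg 5: up by d8 = -944/15 → (9/2, -356/5)
  seg 6: up by d3 = 20/3 → (9/2, -968/15)
  seg 7: down by d6 = 4/3 → (9/2, -988/15)
  seg 8: up by d1 = 5/2 → (9/2, -1901/30)

d5 = 49/15
d6 = 4/3
d7 = 15/2
d8 = -944/15
d9 = 1/2
endpoint = (9/2, -1901/30)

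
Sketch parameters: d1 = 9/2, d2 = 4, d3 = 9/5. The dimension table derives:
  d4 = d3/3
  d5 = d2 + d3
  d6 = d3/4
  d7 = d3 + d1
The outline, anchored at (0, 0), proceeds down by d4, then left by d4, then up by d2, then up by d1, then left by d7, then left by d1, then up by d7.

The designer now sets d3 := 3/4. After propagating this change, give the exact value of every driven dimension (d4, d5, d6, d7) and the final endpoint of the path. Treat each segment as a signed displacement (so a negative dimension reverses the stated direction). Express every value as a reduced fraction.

Apply edit: d3 := 3/4
  d4 = d3/3 = 1/4
  d5 = d2 + d3 = 19/4
  d6 = d3/4 = 3/16
  d7 = d3 + d1 = 21/4
Walk from origin (0, 0):
  seg 1: down by d4 = 1/4 → (0, -1/4)
  seg 2: left by d4 = 1/4 → (-1/4, -1/4)
  seg 3: up by d2 = 4 → (-1/4, 15/4)
  seg 4: up by d1 = 9/2 → (-1/4, 33/4)
  seg 5: left by d7 = 21/4 → (-11/2, 33/4)
  seg 6: left by d1 = 9/2 → (-10, 33/4)
  seg 7: up by d7 = 21/4 → (-10, 27/2)

d4 = 1/4
d5 = 19/4
d6 = 3/16
d7 = 21/4
endpoint = (-10, 27/2)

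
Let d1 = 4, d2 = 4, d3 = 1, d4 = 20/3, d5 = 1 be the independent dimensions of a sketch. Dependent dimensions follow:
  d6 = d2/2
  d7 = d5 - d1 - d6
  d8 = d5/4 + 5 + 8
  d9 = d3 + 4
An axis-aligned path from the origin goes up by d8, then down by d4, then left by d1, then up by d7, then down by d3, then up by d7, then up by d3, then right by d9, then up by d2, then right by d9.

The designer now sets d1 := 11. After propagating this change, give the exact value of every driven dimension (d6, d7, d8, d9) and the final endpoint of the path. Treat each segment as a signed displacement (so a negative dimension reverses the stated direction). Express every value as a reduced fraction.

d6 = 2
d7 = -12
d8 = 53/4
d9 = 5
endpoint = (-1, -161/12)

Apply edit: d1 := 11
  d6 = d2/2 = 2
  d7 = d5 - d1 - d6 = -12
  d8 = d5/4 + 5 + 8 = 53/4
  d9 = d3 + 4 = 5
Walk from origin (0, 0):
  seg 1: up by d8 = 53/4 → (0, 53/4)
  seg 2: down by d4 = 20/3 → (0, 79/12)
  seg 3: left by d1 = 11 → (-11, 79/12)
  seg 4: up by d7 = -12 → (-11, -65/12)
  seg 5: down by d3 = 1 → (-11, -77/12)
  seg 6: up by d7 = -12 → (-11, -221/12)
  seg 7: up by d3 = 1 → (-11, -209/12)
  seg 8: right by d9 = 5 → (-6, -209/12)
  seg 9: up by d2 = 4 → (-6, -161/12)
  seg 10: right by d9 = 5 → (-1, -161/12)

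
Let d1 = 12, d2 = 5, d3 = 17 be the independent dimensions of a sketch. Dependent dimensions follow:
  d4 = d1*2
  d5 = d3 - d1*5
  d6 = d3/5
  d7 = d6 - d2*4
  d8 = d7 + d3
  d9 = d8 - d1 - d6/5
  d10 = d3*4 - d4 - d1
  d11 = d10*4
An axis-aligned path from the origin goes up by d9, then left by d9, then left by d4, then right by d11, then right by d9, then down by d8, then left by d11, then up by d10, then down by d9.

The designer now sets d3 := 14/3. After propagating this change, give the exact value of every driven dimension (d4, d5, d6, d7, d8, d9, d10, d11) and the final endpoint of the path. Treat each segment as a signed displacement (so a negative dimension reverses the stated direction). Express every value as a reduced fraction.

Apply edit: d3 := 14/3
  d4 = d1*2 = 24
  d5 = d3 - d1*5 = -166/3
  d6 = d3/5 = 14/15
  d7 = d6 - d2*4 = -286/15
  d8 = d7 + d3 = -72/5
  d9 = d8 - d1 - d6/5 = -1994/75
  d10 = d3*4 - d4 - d1 = -52/3
  d11 = d10*4 = -208/3
Walk from origin (0, 0):
  seg 1: up by d9 = -1994/75 → (0, -1994/75)
  seg 2: left by d9 = -1994/75 → (1994/75, -1994/75)
  seg 3: left by d4 = 24 → (194/75, -1994/75)
  seg 4: right by d11 = -208/3 → (-5006/75, -1994/75)
  seg 5: right by d9 = -1994/75 → (-280/3, -1994/75)
  seg 6: down by d8 = -72/5 → (-280/3, -914/75)
  seg 7: left by d11 = -208/3 → (-24, -914/75)
  seg 8: up by d10 = -52/3 → (-24, -738/25)
  seg 9: down by d9 = -1994/75 → (-24, -44/15)

d4 = 24
d5 = -166/3
d6 = 14/15
d7 = -286/15
d8 = -72/5
d9 = -1994/75
d10 = -52/3
d11 = -208/3
endpoint = (-24, -44/15)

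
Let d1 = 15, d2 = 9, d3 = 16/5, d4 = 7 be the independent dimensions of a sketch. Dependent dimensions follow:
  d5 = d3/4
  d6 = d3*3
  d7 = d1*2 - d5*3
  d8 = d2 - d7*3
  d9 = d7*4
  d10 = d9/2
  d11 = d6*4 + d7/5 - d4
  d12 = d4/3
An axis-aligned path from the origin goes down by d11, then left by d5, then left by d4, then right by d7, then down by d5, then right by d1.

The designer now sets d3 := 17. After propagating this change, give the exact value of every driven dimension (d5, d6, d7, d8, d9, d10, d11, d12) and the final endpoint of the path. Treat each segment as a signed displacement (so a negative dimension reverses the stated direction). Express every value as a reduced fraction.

Apply edit: d3 := 17
  d5 = d3/4 = 17/4
  d6 = d3*3 = 51
  d7 = d1*2 - d5*3 = 69/4
  d8 = d2 - d7*3 = -171/4
  d9 = d7*4 = 69
  d10 = d9/2 = 69/2
  d11 = d6*4 + d7/5 - d4 = 4009/20
  d12 = d4/3 = 7/3
Walk from origin (0, 0):
  seg 1: down by d11 = 4009/20 → (0, -4009/20)
  seg 2: left by d5 = 17/4 → (-17/4, -4009/20)
  seg 3: left by d4 = 7 → (-45/4, -4009/20)
  seg 4: right by d7 = 69/4 → (6, -4009/20)
  seg 5: down by d5 = 17/4 → (6, -2047/10)
  seg 6: right by d1 = 15 → (21, -2047/10)

d5 = 17/4
d6 = 51
d7 = 69/4
d8 = -171/4
d9 = 69
d10 = 69/2
d11 = 4009/20
d12 = 7/3
endpoint = (21, -2047/10)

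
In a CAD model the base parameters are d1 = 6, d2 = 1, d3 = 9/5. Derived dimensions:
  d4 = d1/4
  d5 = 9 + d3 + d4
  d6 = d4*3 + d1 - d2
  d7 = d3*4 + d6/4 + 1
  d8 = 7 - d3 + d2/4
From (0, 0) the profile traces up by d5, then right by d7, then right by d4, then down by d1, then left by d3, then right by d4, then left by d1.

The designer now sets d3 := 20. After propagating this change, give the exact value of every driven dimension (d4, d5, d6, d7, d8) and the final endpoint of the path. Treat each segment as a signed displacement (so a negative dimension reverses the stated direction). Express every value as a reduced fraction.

Apply edit: d3 := 20
  d4 = d1/4 = 3/2
  d5 = 9 + d3 + d4 = 61/2
  d6 = d4*3 + d1 - d2 = 19/2
  d7 = d3*4 + d6/4 + 1 = 667/8
  d8 = 7 - d3 + d2/4 = -51/4
Walk from origin (0, 0):
  seg 1: up by d5 = 61/2 → (0, 61/2)
  seg 2: right by d7 = 667/8 → (667/8, 61/2)
  seg 3: right by d4 = 3/2 → (679/8, 61/2)
  seg 4: down by d1 = 6 → (679/8, 49/2)
  seg 5: left by d3 = 20 → (519/8, 49/2)
  seg 6: right by d4 = 3/2 → (531/8, 49/2)
  seg 7: left by d1 = 6 → (483/8, 49/2)

d4 = 3/2
d5 = 61/2
d6 = 19/2
d7 = 667/8
d8 = -51/4
endpoint = (483/8, 49/2)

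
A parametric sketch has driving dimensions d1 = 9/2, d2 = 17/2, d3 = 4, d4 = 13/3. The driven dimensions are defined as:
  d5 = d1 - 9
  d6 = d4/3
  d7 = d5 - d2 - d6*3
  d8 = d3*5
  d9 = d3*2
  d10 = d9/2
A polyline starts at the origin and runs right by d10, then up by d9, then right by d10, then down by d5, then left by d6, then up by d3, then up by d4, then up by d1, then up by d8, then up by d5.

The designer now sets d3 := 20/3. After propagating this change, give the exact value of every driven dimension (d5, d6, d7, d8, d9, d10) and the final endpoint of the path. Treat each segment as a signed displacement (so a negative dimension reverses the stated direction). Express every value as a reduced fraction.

d5 = -9/2
d6 = 13/9
d7 = -52/3
d8 = 100/3
d9 = 40/3
d10 = 20/3
endpoint = (107/9, 373/6)

Apply edit: d3 := 20/3
  d5 = d1 - 9 = -9/2
  d6 = d4/3 = 13/9
  d7 = d5 - d2 - d6*3 = -52/3
  d8 = d3*5 = 100/3
  d9 = d3*2 = 40/3
  d10 = d9/2 = 20/3
Walk from origin (0, 0):
  seg 1: right by d10 = 20/3 → (20/3, 0)
  seg 2: up by d9 = 40/3 → (20/3, 40/3)
  seg 3: right by d10 = 20/3 → (40/3, 40/3)
  seg 4: down by d5 = -9/2 → (40/3, 107/6)
  seg 5: left by d6 = 13/9 → (107/9, 107/6)
  seg 6: up by d3 = 20/3 → (107/9, 49/2)
  seg 7: up by d4 = 13/3 → (107/9, 173/6)
  seg 8: up by d1 = 9/2 → (107/9, 100/3)
  seg 9: up by d8 = 100/3 → (107/9, 200/3)
  seg 10: up by d5 = -9/2 → (107/9, 373/6)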